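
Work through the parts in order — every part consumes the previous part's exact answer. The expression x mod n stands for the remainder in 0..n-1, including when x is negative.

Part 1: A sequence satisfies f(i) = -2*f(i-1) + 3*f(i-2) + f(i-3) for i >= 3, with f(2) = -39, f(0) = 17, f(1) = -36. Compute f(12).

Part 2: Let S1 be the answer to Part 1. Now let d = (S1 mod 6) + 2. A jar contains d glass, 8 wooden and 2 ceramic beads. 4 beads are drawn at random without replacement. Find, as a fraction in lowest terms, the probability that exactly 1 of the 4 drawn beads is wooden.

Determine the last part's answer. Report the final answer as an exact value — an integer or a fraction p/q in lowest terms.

Part 1: f(3) = -2*(-39) + 3*(-36) + 1*(17) = -13; iterating: f(3)=-13, f(4)=-127, f(5)=176, f(6)=-746, f(7)=1893, f(8)=-5848, f(9)=16629, f(10)=-48909, f(11)=141857, f(12)=-413812; answer -413812
Part 2: S1 = -413812; d = 4; total draws C(14,4) = 1001; favorable C(8,1)*C(6,3) = 160; P = 160/1001; answer 160/1001

160/1001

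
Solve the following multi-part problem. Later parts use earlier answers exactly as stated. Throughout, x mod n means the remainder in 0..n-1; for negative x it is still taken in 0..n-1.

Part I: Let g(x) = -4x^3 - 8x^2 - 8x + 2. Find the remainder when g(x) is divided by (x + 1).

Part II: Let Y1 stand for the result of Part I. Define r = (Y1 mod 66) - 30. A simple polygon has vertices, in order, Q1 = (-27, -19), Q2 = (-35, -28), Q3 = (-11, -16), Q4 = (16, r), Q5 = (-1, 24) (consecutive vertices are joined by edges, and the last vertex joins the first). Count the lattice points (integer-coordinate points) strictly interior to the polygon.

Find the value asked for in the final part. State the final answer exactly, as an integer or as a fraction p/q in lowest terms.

938

Part I: remainder = value at the root: -4*(-1)^3 - 8*(-1)^2 - 8*(-1)^1 + 2 = (4) + (-8) + (8) + (2) = 6; answer 6
Part II: Y1 = 6; r = -24; cross terms: (-27*-28 - -35*-19)=91, (-35*-16 - -11*-28)=252, (-11*-24 - 16*-16)=520, (16*24 - -1*-24)=360, (-1*-19 - -27*24)=667; twice the area = |1890| = 1890; area = 945; boundary points = 1 + 12 + 1 + 1 + 1 = 16; strictly interior points = area - boundary/2 + 1 = 938; answer 938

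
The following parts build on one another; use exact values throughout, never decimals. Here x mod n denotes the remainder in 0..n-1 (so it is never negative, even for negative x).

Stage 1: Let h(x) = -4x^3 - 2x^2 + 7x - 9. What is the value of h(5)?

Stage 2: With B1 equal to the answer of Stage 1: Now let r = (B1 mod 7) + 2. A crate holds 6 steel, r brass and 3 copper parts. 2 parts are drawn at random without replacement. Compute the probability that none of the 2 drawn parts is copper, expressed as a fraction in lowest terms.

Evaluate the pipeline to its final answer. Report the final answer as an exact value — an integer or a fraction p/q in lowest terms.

6/11

Stage 1: -4*(5)^3 - 2*(5)^2 + 7*(5)^1 - 9 = (-500) + (-50) + (35) + (-9) = -524; answer -524
Stage 2: B1 = -524; r = 3; total draws C(12,2) = 66; favorable C(9,2) = 36; P = 6/11; answer 6/11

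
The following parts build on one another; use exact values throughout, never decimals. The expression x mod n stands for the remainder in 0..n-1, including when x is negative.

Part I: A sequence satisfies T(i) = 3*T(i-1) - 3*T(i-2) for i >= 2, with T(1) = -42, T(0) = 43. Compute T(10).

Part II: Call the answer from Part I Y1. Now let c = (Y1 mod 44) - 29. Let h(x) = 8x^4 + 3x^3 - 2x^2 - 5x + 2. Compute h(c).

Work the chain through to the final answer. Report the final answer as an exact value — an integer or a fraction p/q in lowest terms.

120826

Part I: T(2) = 3*(-42) - 3*(43) = -255; iterating: T(2)=-255, T(3)=-639, T(4)=-1152, T(5)=-1539, T(6)=-1161, T(7)=1134, T(8)=6885, T(9)=17253, T(10)=31104; answer 31104
Part II: Y1 = 31104; c = 11; 8*(11)^4 + 3*(11)^3 - 2*(11)^2 - 5*(11)^1 + 2 = (117128) + (3993) + (-242) + (-55) + (2) = 120826; answer 120826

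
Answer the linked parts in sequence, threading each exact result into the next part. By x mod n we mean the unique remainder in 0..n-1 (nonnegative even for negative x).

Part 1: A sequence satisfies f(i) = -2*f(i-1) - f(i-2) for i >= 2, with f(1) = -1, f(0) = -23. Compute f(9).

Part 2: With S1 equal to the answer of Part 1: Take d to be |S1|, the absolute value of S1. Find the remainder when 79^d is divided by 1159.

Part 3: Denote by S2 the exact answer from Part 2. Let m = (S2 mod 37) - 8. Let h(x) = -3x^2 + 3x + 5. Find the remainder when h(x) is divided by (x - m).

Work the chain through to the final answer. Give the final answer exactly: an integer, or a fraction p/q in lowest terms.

Part 1: f(2) = -2*(-1) - 1*(-23) = 25; iterating: f(2)=25, f(3)=-49, f(4)=73, f(5)=-97, f(6)=121, f(7)=-145, f(8)=169, f(9)=-193; answer -193
Part 2: S1 = -193; d = 193; squarings mod 1159: 79^1=79, 79^2=446, 79^4=727, 79^8=25, 79^16=625, 79^32=42, 79^64=605, 79^128=940; 79^193 = 79^1 * 79^64 * 79^128 = 983 (mod 1159); answer 983
Part 3: S2 = 983; m = 13; remainder = value at the root: -3*(13)^2 + 3*(13)^1 + 5 = (-507) + (39) + (5) = -463; answer -463

-463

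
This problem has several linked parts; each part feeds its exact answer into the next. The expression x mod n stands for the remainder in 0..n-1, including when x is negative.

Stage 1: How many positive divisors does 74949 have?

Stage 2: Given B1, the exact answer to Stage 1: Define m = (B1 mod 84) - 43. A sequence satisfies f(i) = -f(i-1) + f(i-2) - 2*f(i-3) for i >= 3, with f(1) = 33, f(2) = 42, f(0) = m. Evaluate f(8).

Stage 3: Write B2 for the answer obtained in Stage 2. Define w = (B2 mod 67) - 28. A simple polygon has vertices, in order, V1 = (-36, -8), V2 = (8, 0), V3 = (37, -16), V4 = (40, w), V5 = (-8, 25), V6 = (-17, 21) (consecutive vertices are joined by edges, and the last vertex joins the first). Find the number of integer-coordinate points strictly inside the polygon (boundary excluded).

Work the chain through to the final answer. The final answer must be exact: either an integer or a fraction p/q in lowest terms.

2169

Stage 1: 74949 = 3 * 7 * 43 * 83; number of divisors = (1+1) * (1+1) * (1+1) * (1+1) = 16; answer 16
Stage 2: B1 = 16; m = -27; f(3) = -1*(42) + 1*(33) - 2*(-27) = 45; iterating: f(3)=45, f(4)=-69, f(5)=30, f(6)=-189, f(7)=357, f(8)=-606; answer -606
Stage 3: B2 = -606; w = 36; cross terms: (-36*0 - 8*-8)=64, (8*-16 - 37*0)=-128, (37*36 - 40*-16)=1972, (40*25 - -8*36)=1288, (-8*21 - -17*25)=257, (-17*-8 - -36*21)=892; twice the area = |4345| = 4345; area = 4345/2; boundary points = 4 + 1 + 1 + 1 + 1 + 1 = 9; strictly interior points = area - boundary/2 + 1 = 2169; answer 2169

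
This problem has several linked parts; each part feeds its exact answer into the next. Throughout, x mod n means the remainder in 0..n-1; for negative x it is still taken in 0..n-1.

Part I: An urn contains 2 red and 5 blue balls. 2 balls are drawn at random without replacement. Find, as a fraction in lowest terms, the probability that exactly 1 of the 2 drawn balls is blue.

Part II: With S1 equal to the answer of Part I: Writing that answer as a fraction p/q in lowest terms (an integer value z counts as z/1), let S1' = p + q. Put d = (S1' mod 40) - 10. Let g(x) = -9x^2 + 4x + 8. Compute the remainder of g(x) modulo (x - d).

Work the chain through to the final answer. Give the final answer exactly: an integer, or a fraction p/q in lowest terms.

-3877

Part I: total draws C(7,2) = 21; favorable C(5,1)*C(2,1) = 10; P = 10/21; answer 10/21
Part II: S1 = 10/21; threaded value p + q = 31; d = 21; remainder = value at the root: -9*(21)^2 + 4*(21)^1 + 8 = (-3969) + (84) + (8) = -3877; answer -3877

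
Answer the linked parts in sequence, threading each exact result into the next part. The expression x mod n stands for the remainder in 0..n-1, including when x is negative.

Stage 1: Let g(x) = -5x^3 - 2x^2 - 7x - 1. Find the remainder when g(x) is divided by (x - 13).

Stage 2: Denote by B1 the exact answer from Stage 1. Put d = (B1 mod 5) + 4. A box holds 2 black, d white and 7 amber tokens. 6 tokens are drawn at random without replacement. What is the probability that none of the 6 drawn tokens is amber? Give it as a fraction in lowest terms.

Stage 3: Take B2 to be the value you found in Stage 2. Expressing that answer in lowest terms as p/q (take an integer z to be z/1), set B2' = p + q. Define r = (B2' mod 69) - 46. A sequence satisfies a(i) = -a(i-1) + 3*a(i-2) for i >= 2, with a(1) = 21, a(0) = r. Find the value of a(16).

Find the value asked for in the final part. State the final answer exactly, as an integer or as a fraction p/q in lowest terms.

-251823

Stage 1: remainder = value at the root: -5*(13)^3 - 2*(13)^2 - 7*(13)^1 - 1 = (-10985) + (-338) + (-91) + (-1) = -11415; answer -11415
Stage 2: B1 = -11415; d = 4; total draws C(13,6) = 1716; favorable C(6,6) = 1; P = 1/1716; answer 1/1716
Stage 3: B2 = 1/1716; threaded value p + q = 1717; r = 15; a(2) = -1*(21) + 3*(15) = 24; iterating: a(2)=24, a(3)=39, a(4)=33, a(5)=84, a(6)=15, a(7)=237, a(8)=-192, a(9)=903, a(10)=-1479, a(11)=4188, a(12)=-8625, a(13)=21189, a(14)=-47064, a(15)=110631, a(16)=-251823; answer -251823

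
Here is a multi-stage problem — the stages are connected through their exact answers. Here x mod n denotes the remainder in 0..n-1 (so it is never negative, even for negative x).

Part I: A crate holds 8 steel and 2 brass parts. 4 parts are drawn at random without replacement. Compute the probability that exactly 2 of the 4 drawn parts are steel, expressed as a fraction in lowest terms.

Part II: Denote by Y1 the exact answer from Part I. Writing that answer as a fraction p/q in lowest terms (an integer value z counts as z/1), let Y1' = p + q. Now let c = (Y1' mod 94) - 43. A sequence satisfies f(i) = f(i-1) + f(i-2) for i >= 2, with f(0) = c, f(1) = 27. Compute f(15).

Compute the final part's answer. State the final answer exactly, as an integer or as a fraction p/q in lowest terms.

Part I: total draws C(10,4) = 210; favorable C(8,2)*C(2,2) = 28; P = 2/15; answer 2/15
Part II: Y1 = 2/15; threaded value p + q = 17; c = -26; f(2) = 1*(27) + 1*(-26) = 1; iterating: f(2)=1, f(3)=28, f(4)=29, f(5)=57, f(6)=86, f(7)=143, f(8)=229, f(9)=372, f(10)=601, f(11)=973, f(12)=1574, f(13)=2547, f(14)=4121, f(15)=6668; answer 6668

6668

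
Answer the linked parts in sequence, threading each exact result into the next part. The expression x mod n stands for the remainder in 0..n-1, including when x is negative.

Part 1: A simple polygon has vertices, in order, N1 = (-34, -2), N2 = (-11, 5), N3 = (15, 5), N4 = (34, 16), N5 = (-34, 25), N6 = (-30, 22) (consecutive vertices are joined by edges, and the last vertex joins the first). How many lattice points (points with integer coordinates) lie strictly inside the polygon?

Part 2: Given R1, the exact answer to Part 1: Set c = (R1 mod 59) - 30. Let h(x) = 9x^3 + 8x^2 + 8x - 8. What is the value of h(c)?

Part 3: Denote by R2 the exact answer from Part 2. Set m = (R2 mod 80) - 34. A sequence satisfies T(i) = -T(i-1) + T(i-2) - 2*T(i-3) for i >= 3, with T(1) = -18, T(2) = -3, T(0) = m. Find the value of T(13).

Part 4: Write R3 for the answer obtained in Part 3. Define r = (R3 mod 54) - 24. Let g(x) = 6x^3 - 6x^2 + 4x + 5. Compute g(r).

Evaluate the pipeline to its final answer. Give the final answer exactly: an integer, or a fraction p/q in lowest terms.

-86491

Part 1: cross terms: (-34*5 - -11*-2)=-192, (-11*5 - 15*5)=-130, (15*16 - 34*5)=70, (34*25 - -34*16)=1394, (-34*22 - -30*25)=2, (-30*-2 - -34*22)=808; twice the area = |1952| = 1952; area = 976; boundary points = 1 + 26 + 1 + 1 + 1 + 4 = 34; strictly interior points = area - boundary/2 + 1 = 960; answer 960
Part 2: R1 = 960; c = -14; 9*(-14)^3 + 8*(-14)^2 + 8*(-14)^1 - 8 = (-24696) + (1568) + (-112) + (-8) = -23248; answer -23248
Part 3: R2 = -23248; m = -2; T(3) = -1*(-3) + 1*(-18) - 2*(-2) = -11; iterating: T(3)=-11, T(4)=44, T(5)=-49, T(6)=115, T(7)=-252, T(8)=465, T(9)=-947, T(10)=1916, T(11)=-3793, T(12)=7603, T(13)=-15228; answer -15228
Part 4: R3 = -15228; r = -24; 6*(-24)^3 - 6*(-24)^2 + 4*(-24)^1 + 5 = (-82944) + (-3456) + (-96) + (5) = -86491; answer -86491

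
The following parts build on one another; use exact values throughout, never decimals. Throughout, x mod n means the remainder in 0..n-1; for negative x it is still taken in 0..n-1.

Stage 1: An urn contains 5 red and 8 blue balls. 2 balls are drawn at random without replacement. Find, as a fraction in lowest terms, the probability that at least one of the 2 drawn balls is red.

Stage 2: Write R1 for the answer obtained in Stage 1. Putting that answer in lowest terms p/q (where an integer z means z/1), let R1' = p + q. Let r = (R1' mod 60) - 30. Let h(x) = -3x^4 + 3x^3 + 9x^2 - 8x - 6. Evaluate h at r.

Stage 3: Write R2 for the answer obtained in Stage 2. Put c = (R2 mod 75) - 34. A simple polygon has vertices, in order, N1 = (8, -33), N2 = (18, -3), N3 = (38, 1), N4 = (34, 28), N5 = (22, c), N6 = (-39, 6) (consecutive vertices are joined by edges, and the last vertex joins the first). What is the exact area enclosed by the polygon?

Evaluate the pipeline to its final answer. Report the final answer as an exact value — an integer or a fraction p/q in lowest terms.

2010

Stage 1: total draws C(13,2) = 78; complement C(8,2) = 28; favorable 78 - 28 = 50; P = 25/39; answer 25/39
Stage 2: R1 = 25/39; threaded value p + q = 64; r = -26; -3*(-26)^4 + 3*(-26)^3 + 9*(-26)^2 - 8*(-26)^1 - 6 = (-1370928) + (-52728) + (6084) + (208) + (-6) = -1417370; answer -1417370
Stage 3: R2 = -1417370; c = 21; cross terms: (8*-3 - 18*-33)=570, (18*1 - 38*-3)=132, (38*28 - 34*1)=1030, (34*21 - 22*28)=98, (22*6 - -39*21)=951, (-39*-33 - 8*6)=1239; twice the area = |4020| = 4020; area = 2010; answer 2010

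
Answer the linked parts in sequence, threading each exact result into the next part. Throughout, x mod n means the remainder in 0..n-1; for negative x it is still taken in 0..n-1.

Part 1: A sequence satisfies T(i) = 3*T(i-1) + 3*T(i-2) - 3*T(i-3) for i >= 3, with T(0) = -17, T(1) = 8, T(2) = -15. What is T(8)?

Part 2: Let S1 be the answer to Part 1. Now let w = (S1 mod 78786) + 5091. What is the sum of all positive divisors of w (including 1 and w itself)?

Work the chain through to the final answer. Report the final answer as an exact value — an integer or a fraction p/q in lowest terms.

Part 1: T(3) = 3*(-15) + 3*(8) - 3*(-17) = 30; iterating: T(3)=30, T(4)=21, T(5)=198, T(6)=567, T(7)=2232, T(8)=7803; answer 7803
Part 2: S1 = 7803; w = 12894; 12894 = 2 * 3 * 7 * 307; sigma = (1 + 2) * (1 + 3) * (1 + 7) * (1 + 307) = 3 * 4 * 8 * 308 = 29568; answer 29568

29568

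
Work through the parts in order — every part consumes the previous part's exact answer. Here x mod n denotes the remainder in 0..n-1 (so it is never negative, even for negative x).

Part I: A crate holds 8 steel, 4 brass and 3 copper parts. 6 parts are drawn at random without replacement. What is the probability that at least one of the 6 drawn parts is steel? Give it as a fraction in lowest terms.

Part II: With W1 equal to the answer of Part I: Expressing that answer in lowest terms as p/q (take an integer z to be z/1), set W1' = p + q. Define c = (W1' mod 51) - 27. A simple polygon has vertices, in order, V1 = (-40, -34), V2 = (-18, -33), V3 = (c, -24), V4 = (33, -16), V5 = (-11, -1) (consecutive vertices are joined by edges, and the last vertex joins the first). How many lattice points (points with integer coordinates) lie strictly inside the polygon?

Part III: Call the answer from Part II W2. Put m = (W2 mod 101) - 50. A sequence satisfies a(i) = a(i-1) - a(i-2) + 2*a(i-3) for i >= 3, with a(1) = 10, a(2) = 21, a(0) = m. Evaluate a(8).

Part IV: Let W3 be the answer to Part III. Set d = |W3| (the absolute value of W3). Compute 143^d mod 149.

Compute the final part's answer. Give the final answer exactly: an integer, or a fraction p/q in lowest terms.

Part I: total draws C(15,6) = 5005; complement C(7,6) = 7; favorable 5005 - 7 = 4998; P = 714/715; answer 714/715
Part II: W1 = 714/715; threaded value p + q = 1429; c = -26; cross terms: (-40*-33 - -18*-34)=708, (-18*-24 - -26*-33)=-426, (-26*-16 - 33*-24)=1208, (33*-1 - -11*-16)=-209, (-11*-34 - -40*-1)=334; twice the area = |1615| = 1615; area = 1615/2; boundary points = 1 + 1 + 1 + 1 + 1 = 5; strictly interior points = area - boundary/2 + 1 = 806; answer 806
Part III: W2 = 806; m = 49; a(3) = 1*(21) - 1*(10) + 2*(49) = 109; iterating: a(3)=109, a(4)=108, a(5)=41, a(6)=151, a(7)=326, a(8)=257; answer 257
Part IV: W3 = 257; d = 257; squarings mod 149: 143^1=143, 143^2=36, 143^4=104, 143^8=88, 143^16=145, 143^32=16, 143^64=107, 143^128=125, 143^256=129; 143^257 = 143^1 * 143^256 = 120 (mod 149); answer 120

120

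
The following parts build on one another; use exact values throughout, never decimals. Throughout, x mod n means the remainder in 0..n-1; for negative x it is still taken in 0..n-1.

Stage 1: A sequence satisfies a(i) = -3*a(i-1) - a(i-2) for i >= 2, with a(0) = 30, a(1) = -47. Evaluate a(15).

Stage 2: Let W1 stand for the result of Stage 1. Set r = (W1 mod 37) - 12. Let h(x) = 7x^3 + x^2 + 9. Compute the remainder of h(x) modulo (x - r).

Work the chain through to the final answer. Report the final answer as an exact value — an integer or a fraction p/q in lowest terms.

75029

Stage 1: a(2) = -3*(-47) - 1*(30) = 111; iterating: a(2)=111, a(3)=-286, a(4)=747, a(5)=-1955, a(6)=5118, a(7)=-13399, a(8)=35079, a(9)=-91838, a(10)=240435, a(11)=-629467, a(12)=1647966, a(13)=-4314431, a(14)=11295327, a(15)=-29571550; answer -29571550
Stage 2: W1 = -29571550; r = 22; remainder = value at the root: 7*(22)^3 + 1*(22)^2 + 9 = (74536) + (484) + (9) = 75029; answer 75029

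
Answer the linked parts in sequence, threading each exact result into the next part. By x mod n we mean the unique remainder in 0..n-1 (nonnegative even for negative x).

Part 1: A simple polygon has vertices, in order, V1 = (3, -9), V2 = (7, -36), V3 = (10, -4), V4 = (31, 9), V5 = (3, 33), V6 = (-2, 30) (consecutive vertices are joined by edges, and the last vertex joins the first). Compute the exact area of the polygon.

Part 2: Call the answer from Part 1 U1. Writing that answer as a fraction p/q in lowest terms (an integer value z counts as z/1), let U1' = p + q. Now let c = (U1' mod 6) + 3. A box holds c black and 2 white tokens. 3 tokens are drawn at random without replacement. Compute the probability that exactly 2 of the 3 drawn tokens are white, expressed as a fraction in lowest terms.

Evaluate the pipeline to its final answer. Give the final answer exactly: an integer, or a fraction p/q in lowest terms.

Part 1: cross terms: (3*-36 - 7*-9)=-45, (7*-4 - 10*-36)=332, (10*9 - 31*-4)=214, (31*33 - 3*9)=996, (3*30 - -2*33)=156, (-2*-9 - 3*30)=-72; twice the area = |1581| = 1581; area = 1581/2; answer 1581/2
Part 2: U1 = 1581/2; threaded value p + q = 1583; c = 8; total draws C(10,3) = 120; favorable C(2,2)*C(8,1) = 8; P = 1/15; answer 1/15

1/15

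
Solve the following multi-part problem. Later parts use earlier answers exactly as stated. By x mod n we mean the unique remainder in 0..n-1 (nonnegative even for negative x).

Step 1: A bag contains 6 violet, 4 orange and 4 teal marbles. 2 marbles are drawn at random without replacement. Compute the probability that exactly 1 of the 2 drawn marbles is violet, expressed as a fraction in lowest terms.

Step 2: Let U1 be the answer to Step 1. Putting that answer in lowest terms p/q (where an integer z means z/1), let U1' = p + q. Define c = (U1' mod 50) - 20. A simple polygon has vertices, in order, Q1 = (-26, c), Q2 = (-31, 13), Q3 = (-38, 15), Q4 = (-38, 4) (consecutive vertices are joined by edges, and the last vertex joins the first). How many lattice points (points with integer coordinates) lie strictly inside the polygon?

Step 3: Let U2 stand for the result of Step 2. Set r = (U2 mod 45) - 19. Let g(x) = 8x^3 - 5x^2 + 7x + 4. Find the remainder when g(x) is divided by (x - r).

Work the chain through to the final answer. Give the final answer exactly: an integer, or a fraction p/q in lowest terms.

Step 1: total draws C(14,2) = 91; favorable C(6,1)*C(8,1) = 48; P = 48/91; answer 48/91
Step 2: U1 = 48/91; threaded value p + q = 139; c = 19; cross terms: (-26*13 - -31*19)=251, (-31*15 - -38*13)=29, (-38*4 - -38*15)=418, (-38*19 - -26*4)=-618; twice the area = |80| = 80; area = 40; boundary points = 1 + 1 + 11 + 3 = 16; strictly interior points = area - boundary/2 + 1 = 33; answer 33
Step 3: U2 = 33; r = 14; remainder = value at the root: 8*(14)^3 - 5*(14)^2 + 7*(14)^1 + 4 = (21952) + (-980) + (98) + (4) = 21074; answer 21074

21074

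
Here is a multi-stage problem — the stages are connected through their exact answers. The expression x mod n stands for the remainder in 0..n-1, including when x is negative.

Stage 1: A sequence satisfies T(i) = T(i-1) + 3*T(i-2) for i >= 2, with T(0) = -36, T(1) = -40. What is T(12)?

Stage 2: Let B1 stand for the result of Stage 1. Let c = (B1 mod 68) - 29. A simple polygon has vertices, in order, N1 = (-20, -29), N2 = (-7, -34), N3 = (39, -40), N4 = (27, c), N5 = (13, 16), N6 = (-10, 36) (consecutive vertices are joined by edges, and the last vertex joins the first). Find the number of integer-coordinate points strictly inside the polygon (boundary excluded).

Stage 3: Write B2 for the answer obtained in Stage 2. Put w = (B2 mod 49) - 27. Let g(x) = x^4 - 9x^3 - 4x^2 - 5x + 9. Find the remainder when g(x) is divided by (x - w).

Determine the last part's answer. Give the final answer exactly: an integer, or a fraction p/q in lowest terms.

12875

Stage 1: T(2) = 1*(-40) + 3*(-36) = -148; iterating: T(2)=-148, T(3)=-268, T(4)=-712, T(5)=-1516, T(6)=-3652, T(7)=-8200, T(8)=-19156, T(9)=-43756, T(10)=-101224, T(11)=-232492, T(12)=-536164; answer -536164
Stage 2: B1 = -536164; c = -13; cross terms: (-20*-34 - -7*-29)=477, (-7*-40 - 39*-34)=1606, (39*-13 - 27*-40)=573, (27*16 - 13*-13)=601, (13*36 - -10*16)=628, (-10*-29 - -20*36)=1010; twice the area = |4895| = 4895; area = 4895/2; boundary points = 1 + 2 + 3 + 1 + 1 + 5 = 13; strictly interior points = area - boundary/2 + 1 = 2442; answer 2442
Stage 3: B2 = 2442; w = 14; remainder = value at the root: 1*(14)^4 - 9*(14)^3 - 4*(14)^2 - 5*(14)^1 + 9 = (38416) + (-24696) + (-784) + (-70) + (9) = 12875; answer 12875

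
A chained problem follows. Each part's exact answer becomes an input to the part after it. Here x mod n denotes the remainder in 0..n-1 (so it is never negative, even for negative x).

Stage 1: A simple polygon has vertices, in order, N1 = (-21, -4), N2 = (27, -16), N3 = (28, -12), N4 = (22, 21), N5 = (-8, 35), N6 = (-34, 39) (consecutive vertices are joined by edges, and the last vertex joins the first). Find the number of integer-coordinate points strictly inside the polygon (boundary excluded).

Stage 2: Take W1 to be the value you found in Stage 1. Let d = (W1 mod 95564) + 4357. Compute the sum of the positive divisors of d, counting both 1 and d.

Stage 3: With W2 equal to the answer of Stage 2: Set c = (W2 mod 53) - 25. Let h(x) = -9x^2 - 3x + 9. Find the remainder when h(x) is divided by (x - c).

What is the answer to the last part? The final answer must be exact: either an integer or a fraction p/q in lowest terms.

Stage 1: cross terms: (-21*-16 - 27*-4)=444, (27*-12 - 28*-16)=124, (28*21 - 22*-12)=852, (22*35 - -8*21)=938, (-8*39 - -34*35)=878, (-34*-4 - -21*39)=955; twice the area = |4191| = 4191; area = 4191/2; boundary points = 12 + 1 + 3 + 2 + 2 + 1 = 21; strictly interior points = area - boundary/2 + 1 = 2086; answer 2086
Stage 2: W1 = 2086; d = 6443; 6443 = 17 * 379; sigma = (1 + 17) * (1 + 379) = 18 * 380 = 6840; answer 6840
Stage 3: W2 = 6840; c = -22; remainder = value at the root: -9*(-22)^2 - 3*(-22)^1 + 9 = (-4356) + (66) + (9) = -4281; answer -4281

-4281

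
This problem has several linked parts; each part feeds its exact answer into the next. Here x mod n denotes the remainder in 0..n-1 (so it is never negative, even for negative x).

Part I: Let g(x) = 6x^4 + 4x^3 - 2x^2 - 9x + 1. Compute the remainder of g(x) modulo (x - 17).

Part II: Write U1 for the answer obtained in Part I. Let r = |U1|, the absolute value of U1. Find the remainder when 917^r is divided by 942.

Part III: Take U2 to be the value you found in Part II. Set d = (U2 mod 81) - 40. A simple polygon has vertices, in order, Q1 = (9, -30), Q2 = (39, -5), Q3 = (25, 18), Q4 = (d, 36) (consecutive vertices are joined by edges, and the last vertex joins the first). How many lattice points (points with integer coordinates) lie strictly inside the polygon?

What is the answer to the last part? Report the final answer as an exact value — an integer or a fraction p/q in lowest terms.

1980

Part I: remainder = value at the root: 6*(17)^4 + 4*(17)^3 - 2*(17)^2 - 9*(17)^1 + 1 = (501126) + (19652) + (-578) + (-153) + (1) = 520048; answer 520048
Part II: U1 = 520048; r = 520048; squarings mod 942: 917^1=917, 917^2=625, 917^4=637, 917^8=709, 917^16=595, 917^32=775, 917^64=571, 917^128=109, 917^256=577, 917^512=403, 917^1024=385, 917^2048=331, 917^4096=289, 917^8192=625, 917^16384=637, 917^32768=709, 917^65536=595, 917^131072=775, 917^262144=571; 917^520048 = 917^16 * 917^32 * 917^64 * 917^256 * 917^512 * 917^1024 * 917^2048 * 917^8192 * 917^16384 * 917^32768 * 917^65536 * 917^131072 * 917^262144 = 577 (mod 942); answer 577
Part III: U2 = 577; d = -30; cross terms: (9*-5 - 39*-30)=1125, (39*18 - 25*-5)=827, (25*36 - -30*18)=1440, (-30*-30 - 9*36)=576; twice the area = |3968| = 3968; area = 1984; boundary points = 5 + 1 + 1 + 3 = 10; strictly interior points = area - boundary/2 + 1 = 1980; answer 1980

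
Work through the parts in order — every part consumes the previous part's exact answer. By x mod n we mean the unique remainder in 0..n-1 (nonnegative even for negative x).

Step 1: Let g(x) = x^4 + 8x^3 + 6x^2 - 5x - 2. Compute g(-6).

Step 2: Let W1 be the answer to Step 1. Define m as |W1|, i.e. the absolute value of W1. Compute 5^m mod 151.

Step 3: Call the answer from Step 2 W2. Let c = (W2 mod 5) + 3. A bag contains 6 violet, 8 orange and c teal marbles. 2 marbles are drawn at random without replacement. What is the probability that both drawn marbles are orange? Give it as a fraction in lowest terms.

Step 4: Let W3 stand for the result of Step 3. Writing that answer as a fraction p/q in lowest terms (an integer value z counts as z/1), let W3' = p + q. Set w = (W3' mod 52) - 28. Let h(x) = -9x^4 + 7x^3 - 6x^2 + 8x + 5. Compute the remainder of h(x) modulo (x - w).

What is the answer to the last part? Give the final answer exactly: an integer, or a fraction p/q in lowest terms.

Step 1: 1*(-6)^4 + 8*(-6)^3 + 6*(-6)^2 - 5*(-6)^1 - 2 = (1296) + (-1728) + (216) + (30) + (-2) = -188; answer -188
Step 2: W1 = -188; m = 188; squarings mod 151: 5^1=5, 5^2=25, 5^4=21, 5^8=139, 5^16=144, 5^32=49, 5^64=136, 5^128=74; 5^188 = 5^4 * 5^8 * 5^16 * 5^32 * 5^128 = 55 (mod 151); answer 55
Step 3: W2 = 55; c = 3; total draws C(17,2) = 136; favorable C(8,2) = 28; P = 7/34; answer 7/34
Step 4: W3 = 7/34; threaded value p + q = 41; w = 13; remainder = value at the root: -9*(13)^4 + 7*(13)^3 - 6*(13)^2 + 8*(13)^1 + 5 = (-257049) + (15379) + (-1014) + (104) + (5) = -242575; answer -242575

-242575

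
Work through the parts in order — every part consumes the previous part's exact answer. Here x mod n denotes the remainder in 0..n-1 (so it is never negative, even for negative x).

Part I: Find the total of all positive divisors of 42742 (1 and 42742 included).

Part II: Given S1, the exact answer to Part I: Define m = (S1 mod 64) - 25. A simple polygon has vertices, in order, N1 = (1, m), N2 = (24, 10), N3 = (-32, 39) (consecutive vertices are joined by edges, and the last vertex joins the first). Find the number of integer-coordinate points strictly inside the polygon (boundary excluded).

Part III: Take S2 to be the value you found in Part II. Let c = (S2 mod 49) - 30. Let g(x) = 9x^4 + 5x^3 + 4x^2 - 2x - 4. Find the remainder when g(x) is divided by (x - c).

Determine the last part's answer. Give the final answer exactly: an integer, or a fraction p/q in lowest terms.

Part I: 42742 = 2 * 7 * 43 * 71; sigma = (1 + 2) * (1 + 7) * (1 + 43) * (1 + 71) = 3 * 8 * 44 * 72 = 76032; answer 76032
Part II: S1 = 76032; m = -25; cross terms: (1*10 - 24*-25)=610, (24*39 - -32*10)=1256, (-32*-25 - 1*39)=761; twice the area = |2627| = 2627; area = 2627/2; boundary points = 1 + 1 + 1 = 3; strictly interior points = area - boundary/2 + 1 = 1313; answer 1313
Part III: S2 = 1313; c = 9; remainder = value at the root: 9*(9)^4 + 5*(9)^3 + 4*(9)^2 - 2*(9)^1 - 4 = (59049) + (3645) + (324) + (-18) + (-4) = 62996; answer 62996

62996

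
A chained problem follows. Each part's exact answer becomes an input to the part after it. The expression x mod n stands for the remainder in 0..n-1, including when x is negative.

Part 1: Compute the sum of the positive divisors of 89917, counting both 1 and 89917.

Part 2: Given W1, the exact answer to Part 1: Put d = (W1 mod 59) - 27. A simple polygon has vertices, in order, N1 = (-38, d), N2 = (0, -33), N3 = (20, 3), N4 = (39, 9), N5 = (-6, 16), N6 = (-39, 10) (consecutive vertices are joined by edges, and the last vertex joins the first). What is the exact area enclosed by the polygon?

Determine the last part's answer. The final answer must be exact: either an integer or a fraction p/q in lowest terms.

2287

Part 1: 89917 is prime, so its only divisors are 1 and 89917; sigma = 1 + 89917 = 89918; answer 89918
Part 2: W1 = 89918; d = -25; cross terms: (-38*-33 - 0*-25)=1254, (0*3 - 20*-33)=660, (20*9 - 39*3)=63, (39*16 - -6*9)=678, (-6*10 - -39*16)=564, (-39*-25 - -38*10)=1355; twice the area = |4574| = 4574; area = 2287; answer 2287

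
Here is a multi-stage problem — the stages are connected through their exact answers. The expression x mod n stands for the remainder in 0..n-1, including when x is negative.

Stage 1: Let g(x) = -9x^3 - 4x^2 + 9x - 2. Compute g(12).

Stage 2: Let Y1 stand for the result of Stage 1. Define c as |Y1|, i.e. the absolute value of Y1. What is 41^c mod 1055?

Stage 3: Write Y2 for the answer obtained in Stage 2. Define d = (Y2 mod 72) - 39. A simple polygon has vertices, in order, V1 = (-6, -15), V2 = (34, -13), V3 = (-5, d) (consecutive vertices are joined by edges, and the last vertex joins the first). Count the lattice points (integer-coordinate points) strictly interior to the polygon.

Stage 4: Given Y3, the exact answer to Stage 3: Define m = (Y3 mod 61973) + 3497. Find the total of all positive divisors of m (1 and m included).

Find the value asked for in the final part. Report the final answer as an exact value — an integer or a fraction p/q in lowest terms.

Stage 1: -9*(12)^3 - 4*(12)^2 + 9*(12)^1 - 2 = (-15552) + (-576) + (108) + (-2) = -16022; answer -16022
Stage 2: Y1 = -16022; c = 16022; squarings mod 1055: 41^1=41, 41^2=626, 41^4=471, 41^8=291, 41^16=281, 41^32=891, 41^64=521, 41^128=306, 41^256=796, 41^512=616, 41^1024=711, 41^2048=176, 41^4096=381, 41^8192=626; 41^16022 = 41^2 * 41^4 * 41^16 * 41^128 * 41^512 * 41^1024 * 41^2048 * 41^4096 * 41^8192 = 16 (mod 1055); answer 16
Stage 3: Y2 = 16; d = -23; cross terms: (-6*-13 - 34*-15)=588, (34*-23 - -5*-13)=-847, (-5*-15 - -6*-23)=-63; twice the area = |-322| = 322; area = 161; boundary points = 2 + 1 + 1 = 4; strictly interior points = area - boundary/2 + 1 = 160; answer 160
Stage 4: Y3 = 160; m = 3657; 3657 = 3 * 23 * 53; sigma = (1 + 3) * (1 + 23) * (1 + 53) = 4 * 24 * 54 = 5184; answer 5184

5184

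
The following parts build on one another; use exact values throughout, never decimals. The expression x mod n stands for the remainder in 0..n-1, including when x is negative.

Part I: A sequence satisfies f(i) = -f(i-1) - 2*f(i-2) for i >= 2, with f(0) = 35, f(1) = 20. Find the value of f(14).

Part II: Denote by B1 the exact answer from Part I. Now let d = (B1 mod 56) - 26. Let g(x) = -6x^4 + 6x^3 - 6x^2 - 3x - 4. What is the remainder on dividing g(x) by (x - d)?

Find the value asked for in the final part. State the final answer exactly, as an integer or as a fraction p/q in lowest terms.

-370228

Part I: f(2) = -1*(20) - 2*(35) = -90; iterating: f(2)=-90, f(3)=50, f(4)=130, f(5)=-230, f(6)=-30, f(7)=490, f(8)=-430, f(9)=-550, f(10)=1410, f(11)=-310, f(12)=-2510, f(13)=3130, f(14)=1890; answer 1890
Part II: B1 = 1890; d = 16; remainder = value at the root: -6*(16)^4 + 6*(16)^3 - 6*(16)^2 - 3*(16)^1 - 4 = (-393216) + (24576) + (-1536) + (-48) + (-4) = -370228; answer -370228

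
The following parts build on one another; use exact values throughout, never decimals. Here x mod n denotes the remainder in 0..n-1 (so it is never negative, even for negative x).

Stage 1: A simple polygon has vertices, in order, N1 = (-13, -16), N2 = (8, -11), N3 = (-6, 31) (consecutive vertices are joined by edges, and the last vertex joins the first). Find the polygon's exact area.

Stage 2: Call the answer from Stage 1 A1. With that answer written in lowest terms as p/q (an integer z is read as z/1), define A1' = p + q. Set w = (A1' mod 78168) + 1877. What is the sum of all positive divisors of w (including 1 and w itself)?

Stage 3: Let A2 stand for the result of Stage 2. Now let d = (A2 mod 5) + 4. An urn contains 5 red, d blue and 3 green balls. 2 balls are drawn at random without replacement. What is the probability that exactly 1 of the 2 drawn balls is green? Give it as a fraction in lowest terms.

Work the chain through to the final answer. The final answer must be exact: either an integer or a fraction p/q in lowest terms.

Stage 1: cross terms: (-13*-11 - 8*-16)=271, (8*31 - -6*-11)=182, (-6*-16 - -13*31)=499; twice the area = |952| = 952; area = 476; answer 476
Stage 2: A1 = 476; threaded value p + q = 477; w = 2354; 2354 = 2 * 11 * 107; sigma = (1 + 2) * (1 + 11) * (1 + 107) = 3 * 12 * 108 = 3888; answer 3888
Stage 3: A2 = 3888; d = 7; total draws C(15,2) = 105; favorable C(3,1)*C(12,1) = 36; P = 12/35; answer 12/35

12/35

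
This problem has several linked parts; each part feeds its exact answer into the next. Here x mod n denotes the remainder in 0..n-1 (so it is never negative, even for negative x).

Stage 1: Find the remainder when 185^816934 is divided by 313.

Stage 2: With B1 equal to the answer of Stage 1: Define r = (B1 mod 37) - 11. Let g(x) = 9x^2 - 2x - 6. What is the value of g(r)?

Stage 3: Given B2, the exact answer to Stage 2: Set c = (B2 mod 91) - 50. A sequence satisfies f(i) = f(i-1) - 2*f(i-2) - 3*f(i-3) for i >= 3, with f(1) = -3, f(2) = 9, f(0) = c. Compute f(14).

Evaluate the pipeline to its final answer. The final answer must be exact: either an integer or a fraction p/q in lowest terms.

Stage 1: squarings mod 313: 185^1=185, 185^2=108, 185^4=83, 185^8=3, 185^16=9, 185^32=81, 185^64=301, 185^128=144, 185^256=78, 185^512=137, 185^1024=302, 185^2048=121, 185^4096=243, 185^8192=205, 185^16384=83, 185^32768=3, 185^65536=9, 185^131072=81, 185^262144=301, 185^524288=144; 185^816934 = 185^2 * 185^4 * 185^32 * 185^256 * 185^512 * 185^1024 * 185^4096 * 185^8192 * 185^16384 * 185^262144 * 185^524288 = 70 (mod 313); answer 70
Stage 2: B1 = 70; r = 22; 9*(22)^2 - 2*(22)^1 - 6 = (4356) + (-44) + (-6) = 4306; answer 4306
Stage 3: B2 = 4306; c = -21; f(3) = 1*(9) - 2*(-3) - 3*(-21) = 78; iterating: f(3)=78, f(4)=69, f(5)=-114, f(6)=-486, f(7)=-465, f(8)=849, f(9)=3237, f(10)=2934, f(11)=-6087, f(12)=-21666, f(13)=-18294, f(14)=43299; answer 43299

43299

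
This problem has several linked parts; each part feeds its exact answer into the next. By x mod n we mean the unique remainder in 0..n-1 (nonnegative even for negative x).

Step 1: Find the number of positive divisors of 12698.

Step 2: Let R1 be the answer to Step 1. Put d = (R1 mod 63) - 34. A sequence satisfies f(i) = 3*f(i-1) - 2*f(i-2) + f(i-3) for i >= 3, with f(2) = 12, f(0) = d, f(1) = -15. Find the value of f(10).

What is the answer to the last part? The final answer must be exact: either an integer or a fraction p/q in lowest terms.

Step 1: 12698 = 2 * 7 * 907; number of divisors = (1+1) * (1+1) * (1+1) = 8; answer 8
Step 2: R1 = 8; d = -26; f(3) = 3*(12) - 2*(-15) + 1*(-26) = 40; iterating: f(3)=40, f(4)=81, f(5)=175, f(6)=403, f(7)=940, f(8)=2189, f(9)=5090, f(10)=11832; answer 11832

11832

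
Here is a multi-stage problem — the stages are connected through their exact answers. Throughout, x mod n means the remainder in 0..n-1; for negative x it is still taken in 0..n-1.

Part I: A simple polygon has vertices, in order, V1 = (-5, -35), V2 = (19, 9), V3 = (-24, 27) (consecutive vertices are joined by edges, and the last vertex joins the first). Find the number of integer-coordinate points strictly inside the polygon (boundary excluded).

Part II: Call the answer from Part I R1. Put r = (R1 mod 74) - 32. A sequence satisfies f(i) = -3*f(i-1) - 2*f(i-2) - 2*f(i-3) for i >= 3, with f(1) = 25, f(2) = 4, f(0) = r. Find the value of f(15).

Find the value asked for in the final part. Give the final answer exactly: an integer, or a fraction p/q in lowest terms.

-5384444

Part I: cross terms: (-5*9 - 19*-35)=620, (19*27 - -24*9)=729, (-24*-35 - -5*27)=975; twice the area = |2324| = 2324; area = 1162; boundary points = 4 + 1 + 1 = 6; strictly interior points = area - boundary/2 + 1 = 1160; answer 1160
Part II: R1 = 1160; r = 18; f(3) = -3*(4) - 2*(25) - 2*(18) = -98; iterating: f(3)=-98, f(4)=236, f(5)=-520, f(6)=1284, f(7)=-3284, f(8)=8324, f(9)=-20972, f(10)=52836, f(11)=-133212, f(12)=335908, f(13)=-846972, f(14)=2135524, f(15)=-5384444; answer -5384444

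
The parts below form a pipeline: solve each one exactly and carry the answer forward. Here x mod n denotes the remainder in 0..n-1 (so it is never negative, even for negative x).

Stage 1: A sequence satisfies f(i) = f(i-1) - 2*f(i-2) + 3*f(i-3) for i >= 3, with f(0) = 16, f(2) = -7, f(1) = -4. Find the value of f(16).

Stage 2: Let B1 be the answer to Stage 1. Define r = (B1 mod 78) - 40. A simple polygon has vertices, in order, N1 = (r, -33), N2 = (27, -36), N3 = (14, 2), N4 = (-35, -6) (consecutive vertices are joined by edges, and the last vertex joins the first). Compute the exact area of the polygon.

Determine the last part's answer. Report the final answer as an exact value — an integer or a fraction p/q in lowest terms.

Stage 1: f(3) = 1*(-7) - 2*(-4) + 3*(16) = 49; iterating: f(3)=49, f(4)=51, f(5)=-68, f(6)=-23, f(7)=266, f(8)=108, f(9)=-493, f(10)=89, f(11)=1399, f(12)=-258, f(13)=-2789, f(14)=1924, f(15)=6728, f(16)=-5487; answer -5487
Stage 2: B1 = -5487; r = 11; cross terms: (11*-36 - 27*-33)=495, (27*2 - 14*-36)=558, (14*-6 - -35*2)=-14, (-35*-33 - 11*-6)=1221; twice the area = |2260| = 2260; area = 1130; answer 1130

1130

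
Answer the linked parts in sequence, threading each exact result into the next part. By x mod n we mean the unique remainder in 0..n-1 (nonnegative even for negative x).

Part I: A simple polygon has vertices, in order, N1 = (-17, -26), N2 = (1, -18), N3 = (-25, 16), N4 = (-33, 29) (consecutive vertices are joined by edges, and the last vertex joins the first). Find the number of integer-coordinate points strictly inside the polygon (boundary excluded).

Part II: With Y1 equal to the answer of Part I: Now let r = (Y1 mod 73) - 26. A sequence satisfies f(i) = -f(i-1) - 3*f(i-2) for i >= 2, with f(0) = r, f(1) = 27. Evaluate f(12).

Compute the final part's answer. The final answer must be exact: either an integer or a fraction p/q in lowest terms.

Part I: cross terms: (-17*-18 - 1*-26)=332, (1*16 - -25*-18)=-434, (-25*29 - -33*16)=-197, (-33*-26 - -17*29)=1351; twice the area = |1052| = 1052; area = 526; boundary points = 2 + 2 + 1 + 1 = 6; strictly interior points = area - boundary/2 + 1 = 524; answer 524
Part II: Y1 = 524; r = -13; f(2) = -1*(27) - 3*(-13) = 12; iterating: f(2)=12, f(3)=-93, f(4)=57, f(5)=222, f(6)=-393, f(7)=-273, f(8)=1452, f(9)=-633, f(10)=-3723, f(11)=5622, f(12)=5547; answer 5547

5547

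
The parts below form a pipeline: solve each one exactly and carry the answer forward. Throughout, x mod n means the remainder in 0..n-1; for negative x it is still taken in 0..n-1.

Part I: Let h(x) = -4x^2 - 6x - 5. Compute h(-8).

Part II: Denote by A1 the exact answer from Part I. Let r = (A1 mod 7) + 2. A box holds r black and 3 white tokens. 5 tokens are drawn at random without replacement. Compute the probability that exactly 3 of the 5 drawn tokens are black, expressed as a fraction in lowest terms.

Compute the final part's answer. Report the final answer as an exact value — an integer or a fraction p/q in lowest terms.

10/21

Part I: -4*(-8)^2 - 6*(-8)^1 - 5 = (-256) + (48) + (-5) = -213; answer -213
Part II: A1 = -213; r = 6; total draws C(9,5) = 126; favorable C(6,3)*C(3,2) = 60; P = 10/21; answer 10/21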